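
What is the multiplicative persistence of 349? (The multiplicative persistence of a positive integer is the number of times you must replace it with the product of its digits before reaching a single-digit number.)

2

349 → 108 → 0 (2 steps)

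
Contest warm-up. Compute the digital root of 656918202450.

3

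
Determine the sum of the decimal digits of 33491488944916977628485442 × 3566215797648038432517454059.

33491488944916977628485442 × 3566215797648038432517454059 = 119437876962117560470740019893970975860378929985309078
Sum of its 54 digits: 273.

273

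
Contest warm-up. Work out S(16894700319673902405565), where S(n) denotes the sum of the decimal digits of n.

1+6+8+9+4+7+0+0+3+1+9+6+7+3+9+0+2+4+0+5+5+6+5 = 100

100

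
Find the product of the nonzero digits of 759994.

7×5×9×9×9×4 = 102060

102060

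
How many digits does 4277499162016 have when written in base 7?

4277499162016 in base 7 is 621016262652643, which has 15 digits.

15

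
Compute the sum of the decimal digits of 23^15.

89

23^15 = 266635235464391245607
Sum of its 21 digits: 89.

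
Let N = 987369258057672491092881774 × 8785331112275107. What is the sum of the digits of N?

987369258057672491092881774 × 8785331112275107 = 8674365862118059020781309236867042114199818
Sum of its 43 digits: 189.

189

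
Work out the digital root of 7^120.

The digital root of n equals n mod 9 (or 9 when 9 | n), so we need 7^120 mod 9.
7^120 ≡ 1 (mod 9), so the digital root is 1.

1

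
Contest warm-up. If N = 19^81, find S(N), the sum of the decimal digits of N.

523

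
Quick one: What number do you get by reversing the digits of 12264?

Reversing 12264 gives 46221.

46221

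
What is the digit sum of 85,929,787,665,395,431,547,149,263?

138

8+5+9+2+9+7+8+7+6+6+5+3+9+5+4+3+1+5+4+7+1+4+9+2+6+3 = 138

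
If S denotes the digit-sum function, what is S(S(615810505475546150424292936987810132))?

First digit sum: 148.
1+4+8 = 13.

13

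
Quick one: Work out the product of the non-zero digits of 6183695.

6×1×8×3×6×9×5 = 38880

38880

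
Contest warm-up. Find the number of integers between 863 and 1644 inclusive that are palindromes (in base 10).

The integers in [863, 1644] that are palindromes (in base 10): 868, 878, 888, 898, 909, 919, …, 1441, 1551.
20 qualify.

20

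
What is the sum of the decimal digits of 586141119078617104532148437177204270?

5+8+6+1+4+1+1+1+9+0+7+8+6+1+7+1+0+4+5+3+2+1+4+8+4+3+7+1+7+7+2+0+4+2+7+0 = 137

137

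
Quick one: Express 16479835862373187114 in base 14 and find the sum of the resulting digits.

16479835862373187114 in base 14 is 77D0CC2B872007026.
Digit sum: 7+7+13+0+12+12+2+11+8+7+2+0+0+7+0+2+6 = 96.

96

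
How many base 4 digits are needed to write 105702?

9

105702 in base 4 is 121303212, which has 9 digits.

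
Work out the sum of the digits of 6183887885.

62

6+1+8+3+8+8+7+8+8+5 = 62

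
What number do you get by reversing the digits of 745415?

514547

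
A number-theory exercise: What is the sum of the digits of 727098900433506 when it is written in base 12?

84

727098900433506 in base 12 is 6967077A727916.
Digit sum: 6+9+6+7+0+7+7+10+7+2+7+9+1+6 = 84.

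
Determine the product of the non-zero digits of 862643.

8×6×2×6×4×3 = 6912

6912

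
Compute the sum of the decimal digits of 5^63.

5^63 = 108420217248550443400745280086994171142578125
Sum of its 45 digits: 170.

170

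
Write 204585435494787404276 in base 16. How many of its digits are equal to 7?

3

204585435494787404276 in base 16 is B173179A4756551F4.
The digit 7 appears 3 times.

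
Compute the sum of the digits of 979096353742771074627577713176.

149

9+7+9+0+9+6+3+5+3+7+4+2+7+7+1+0+7+4+6+2+7+5+7+7+7+1+3+1+7+6 = 149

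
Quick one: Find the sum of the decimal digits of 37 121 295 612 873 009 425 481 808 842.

3+7+1+2+1+2+9+5+6+1+2+8+7+3+0+0+9+4+2+5+4+8+1+8+0+8+8+4+2 = 120

120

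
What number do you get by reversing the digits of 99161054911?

11945016199

Reversing 99161054911 gives 11945016199.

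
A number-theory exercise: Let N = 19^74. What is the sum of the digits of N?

19^74 = 42439129824447471520208553699316782082156065318222202558554334018390269381432740632277521846921
Sum of its 95 digits: 388.

388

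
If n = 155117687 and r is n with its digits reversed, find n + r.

941829238

Reverse of 155117687 is 786711551.
155117687 + 786711551 = 941829238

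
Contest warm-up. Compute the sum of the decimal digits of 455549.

32

4+5+5+5+4+9 = 32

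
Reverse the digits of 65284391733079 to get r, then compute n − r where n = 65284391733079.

-31749327615177

Reverse of 65284391733079 is 97033719348256.
65284391733079 − 97033719348256 = -31749327615177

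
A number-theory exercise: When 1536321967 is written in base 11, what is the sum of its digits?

47

1536321967 in base 11 is 719239484.
Digit sum: 7+1+9+2+3+9+4+8+4 = 47.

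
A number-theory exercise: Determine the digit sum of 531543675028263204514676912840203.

5+3+1+5+4+3+6+7+5+0+2+8+2+6+3+2+0+4+5+1+4+6+7+6+9+1+2+8+4+0+2+0+3 = 124

124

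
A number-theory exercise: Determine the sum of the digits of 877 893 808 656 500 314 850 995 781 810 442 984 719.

197

8+7+7+8+9+3+8+0+8+6+5+6+5+0+0+3+1+4+8+5+0+9+9+5+7+8+1+8+1+0+4+4+2+9+8+4+7+1+9 = 197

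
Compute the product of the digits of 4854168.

4×8×5×4×1×6×8 = 30720

30720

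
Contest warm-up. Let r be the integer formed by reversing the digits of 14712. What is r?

21741

Reversing 14712 gives 21741.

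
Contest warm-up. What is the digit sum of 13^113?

13^113 = 750928886011734350955184883027331509236901339800539290415466174374403283956844739063490686371652533197008338068596042167874253
Sum of its 126 digits: 556.

556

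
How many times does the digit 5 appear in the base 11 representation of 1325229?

1

1325229 in base 11 is 825734.
The digit 5 appears 1 time.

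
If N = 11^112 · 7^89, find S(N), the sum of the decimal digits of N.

838

11^112 · 7^89 = 707467182629603373278293107529811361360456920581945593134062409376524042970724684803887607892721195401256079877651614122428822135705078856243294035268744269131272322661116890284382972969600647
Sum of its 192 digits: 838.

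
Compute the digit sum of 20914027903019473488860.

95

2+0+9+1+4+0+2+7+9+0+3+0+1+9+4+7+3+4+8+8+8+6+0 = 95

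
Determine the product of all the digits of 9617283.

18144

9×6×1×7×2×8×3 = 18144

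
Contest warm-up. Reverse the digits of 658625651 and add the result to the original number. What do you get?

815152507

Reverse of 658625651 is 156526856.
658625651 + 156526856 = 815152507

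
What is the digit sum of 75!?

75! = 24809140811395398091946477116594033660926243886570122837795894512655842677572867409443815424000000000000000000
Sum of its 110 digits: 432.

432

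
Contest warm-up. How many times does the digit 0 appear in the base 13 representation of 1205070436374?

2

1205070436374 in base 13 is 89839C0890C.
The digit 0 appears 2 times.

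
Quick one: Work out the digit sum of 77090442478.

52

7+7+0+9+0+4+4+2+4+7+8 = 52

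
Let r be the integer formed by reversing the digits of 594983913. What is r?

319389495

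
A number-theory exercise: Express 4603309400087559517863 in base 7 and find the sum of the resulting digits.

4603309400087559517863 in base 7 is 33012411311256345066135663.
Digit sum: 3+3+0+1+2+4+1+1+3+1+1+2+5+6+3+4+5+0+6+6+1+3+5+6+6+3 = 81.

81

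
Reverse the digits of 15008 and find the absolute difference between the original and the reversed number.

Reverse of 15008 is 80051.
|15008 − 80051| = 65043

65043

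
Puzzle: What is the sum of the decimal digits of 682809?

33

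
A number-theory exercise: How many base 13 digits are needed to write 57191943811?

10

57191943811 in base 13 is 5515A6C092, which has 10 digits.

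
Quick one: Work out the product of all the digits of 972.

9×7×2 = 126

126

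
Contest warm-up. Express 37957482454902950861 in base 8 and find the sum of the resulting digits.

82

37957482454902950861 in base 8 is 4073040422756447145715.
Digit sum: 4+0+7+3+0+4+0+4+2+2+7+5+6+4+4+7+1+4+5+7+1+5 = 82.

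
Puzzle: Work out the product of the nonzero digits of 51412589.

5×1×4×1×2×5×8×9 = 14400

14400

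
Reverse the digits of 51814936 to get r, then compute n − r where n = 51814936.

-12126879

Reverse of 51814936 is 63941815.
51814936 − 63941815 = -12126879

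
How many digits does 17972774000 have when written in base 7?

17972774000 in base 7 is 1204245026006, which has 13 digits.

13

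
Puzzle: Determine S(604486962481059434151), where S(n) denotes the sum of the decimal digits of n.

6+0+4+4+8+6+9+6+2+4+8+1+0+5+9+4+3+4+1+5+1 = 90

90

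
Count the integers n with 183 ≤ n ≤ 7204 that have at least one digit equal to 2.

2632

The integers in [183, 7204] that have at least one digit equal to 2: 192, 200, 201, 202, 203, 204, …, 7203, 7204.
2632 qualify.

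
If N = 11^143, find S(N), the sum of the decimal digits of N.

11^143 = 83014504043516114238617518660326556546313176546869065167631121744471596699130380985009587786399115839577732012779161958204432129542465376847858357731
Sum of its 149 digits: 671.

671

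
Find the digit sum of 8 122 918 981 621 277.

74

8+1+2+2+9+1+8+9+8+1+6+2+1+2+7+7 = 74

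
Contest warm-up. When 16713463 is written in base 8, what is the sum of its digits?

39

16713463 in base 8 is 77603367.
Digit sum: 7+7+6+0+3+3+6+7 = 39.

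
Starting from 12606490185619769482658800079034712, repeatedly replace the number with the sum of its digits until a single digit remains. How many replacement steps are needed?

3

12606490185619769482658800079034712 → 154 → 10 → 1 (3 steps)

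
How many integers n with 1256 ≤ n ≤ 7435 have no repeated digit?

The integers in [1256, 7435] that have no repeated digit: 1256, 1257, 1258, 1259, 1260, 1263, …, 7432, 7435.
3193 qualify.

3193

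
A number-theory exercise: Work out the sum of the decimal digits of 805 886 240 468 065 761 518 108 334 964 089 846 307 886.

203

8+0+5+8+8+6+2+4+0+4+6+8+0+6+5+7+6+1+5+1+8+1+0+8+3+3+4+9+6+4+0+8+9+8+4+6+3+0+7+8+8+6 = 203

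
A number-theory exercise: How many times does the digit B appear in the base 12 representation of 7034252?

7034252 in base 12 is 24328B8.
The digit B appears 1 time.

1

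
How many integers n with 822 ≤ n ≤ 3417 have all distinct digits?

The integers in [822, 3417] that have all distinct digits: 823, 824, 825, 826, 827, 829, …, 3416, 3417.
1314 qualify.

1314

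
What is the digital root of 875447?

8

8+7+5+4+4+7 = 35
3+5 = 8
(Equivalently, 875447 mod 9 = 8.)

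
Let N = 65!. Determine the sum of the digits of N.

351

65! = 8247650592082470666723170306785496252186258551345437492922123134388955774976000000000000000
Sum of its 91 digits: 351.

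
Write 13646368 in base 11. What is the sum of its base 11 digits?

48

13646368 in base 11 is 778079A.
Digit sum: 7+7+8+0+7+9+10 = 48.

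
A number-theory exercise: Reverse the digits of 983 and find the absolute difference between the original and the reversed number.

594

Reverse of 983 is 389.
|983 − 389| = 594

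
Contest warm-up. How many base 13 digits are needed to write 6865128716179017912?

6865128716179017912 in base 13 is A4176C1B164AB3234, which has 17 digits.

17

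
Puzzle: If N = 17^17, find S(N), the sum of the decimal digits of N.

98

17^17 = 827240261886336764177
Sum of its 21 digits: 98.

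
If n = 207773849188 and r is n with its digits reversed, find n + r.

1089722226890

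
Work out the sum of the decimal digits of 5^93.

5^93 = 100974195868289511092701256356196637398170423693954944610595703125
Sum of its 66 digits: 296.

296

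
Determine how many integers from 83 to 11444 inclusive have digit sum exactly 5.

The integers in [83, 11444] that have digit sum exactly 5: 104, 113, 122, 131, 140, 203, …, 11210, 11300.
75 qualify.

75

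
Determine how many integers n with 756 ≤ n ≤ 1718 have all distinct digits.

514

The integers in [756, 1718] that have all distinct digits: 756, 758, 759, 760, 761, 762, …, 1708, 1709.
514 qualify.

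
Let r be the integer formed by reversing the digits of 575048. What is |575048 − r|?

265527

Reverse of 575048 is 840575.
|575048 − 840575| = 265527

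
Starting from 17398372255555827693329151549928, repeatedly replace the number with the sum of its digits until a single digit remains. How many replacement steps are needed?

2

17398372255555827693329151549928 → 160 → 7 (2 steps)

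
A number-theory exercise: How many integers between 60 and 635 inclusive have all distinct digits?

425

The integers in [60, 635] that have all distinct digits: 60, 61, 62, 63, 64, 65, …, 634, 635.
425 qualify.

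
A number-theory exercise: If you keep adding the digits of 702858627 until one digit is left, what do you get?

7+0+2+8+5+8+6+2+7 = 45
4+5 = 9

9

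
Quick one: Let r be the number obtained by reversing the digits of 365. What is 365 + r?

928

Reverse of 365 is 563.
365 + 563 = 928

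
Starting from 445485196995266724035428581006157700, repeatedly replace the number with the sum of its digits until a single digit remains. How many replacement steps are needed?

445485196995266724035428581006157700 → 158 → 14 → 5 (3 steps)

3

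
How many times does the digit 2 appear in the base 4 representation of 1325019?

1

1325019 in base 4 is 11003133123.
The digit 2 appears 1 time.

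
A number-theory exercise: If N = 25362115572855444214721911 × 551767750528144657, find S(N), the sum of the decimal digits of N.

25362115572855444214721911 × 551767750528144657 = 13993997458269275359627722803537188035479527
Sum of its 44 digits: 226.

226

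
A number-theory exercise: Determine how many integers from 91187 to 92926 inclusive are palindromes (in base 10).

The integers in [91187, 92926] that are palindromes (in base 10): 91219, 91319, 91419, 91519, 91619, 91719, …, 92729, 92829.
17 qualify.

17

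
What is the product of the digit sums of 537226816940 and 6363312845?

2173

S(537226816940) = 5+3+7+2+2+6+8+1+6+9+4+0 = 53.
S(6363312845) = 6+3+6+3+3+1+2+8+4+5 = 41.
53 · 41 = 2173.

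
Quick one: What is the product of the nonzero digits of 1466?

144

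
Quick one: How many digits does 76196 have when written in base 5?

7

76196 in base 5 is 4414241, which has 7 digits.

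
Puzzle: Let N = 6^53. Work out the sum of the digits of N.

216

6^53 = 174588755932389037098918153698611839369216
Sum of its 42 digits: 216.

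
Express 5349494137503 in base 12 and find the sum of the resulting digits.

65

5349494137503 in base 12 is 72492691A393.
Digit sum: 7+2+4+9+2+6+9+1+10+3+9+3 = 65.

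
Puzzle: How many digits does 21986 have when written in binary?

21986 in base 2 is 101010111100010, which has 15 digits.

15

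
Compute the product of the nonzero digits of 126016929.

11664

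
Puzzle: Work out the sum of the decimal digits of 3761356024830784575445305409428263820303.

3+7+6+1+3+5+6+0+2+4+8+3+0+7+8+4+5+7+5+4+4+5+3+0+5+4+0+9+4+2+8+2+6+3+8+2+0+3+0+3 = 159

159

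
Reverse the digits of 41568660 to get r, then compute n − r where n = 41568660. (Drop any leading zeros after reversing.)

34882146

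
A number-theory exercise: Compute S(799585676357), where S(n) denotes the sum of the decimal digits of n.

77

7+9+9+5+8+5+6+7+6+3+5+7 = 77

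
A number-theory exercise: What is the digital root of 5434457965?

7

5+4+3+4+4+5+7+9+6+5 = 52
5+2 = 7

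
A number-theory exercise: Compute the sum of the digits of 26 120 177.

26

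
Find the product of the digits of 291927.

2×9×1×9×2×7 = 2268

2268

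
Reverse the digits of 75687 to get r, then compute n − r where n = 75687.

-2970

Reverse of 75687 is 78657.
75687 − 78657 = -2970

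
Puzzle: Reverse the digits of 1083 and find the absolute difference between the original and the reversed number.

Reverse of 1083 is 3801.
|1083 − 3801| = 2718

2718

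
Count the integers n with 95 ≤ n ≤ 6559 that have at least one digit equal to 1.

2527

The integers in [95, 6559] that have at least one digit equal to 1: 100, 101, 102, 103, 104, 105, …, 6541, 6551.
2527 qualify.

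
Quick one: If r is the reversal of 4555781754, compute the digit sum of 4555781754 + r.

48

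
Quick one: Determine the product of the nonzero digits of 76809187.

7×6×8×9×1×8×7 = 169344

169344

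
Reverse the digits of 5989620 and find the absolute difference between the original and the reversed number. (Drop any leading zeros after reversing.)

5719725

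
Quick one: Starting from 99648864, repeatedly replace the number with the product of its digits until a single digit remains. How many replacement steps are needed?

99648864 → 2985984 → 207360 → 0 (3 steps)

3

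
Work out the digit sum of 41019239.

29

4+1+0+1+9+2+3+9 = 29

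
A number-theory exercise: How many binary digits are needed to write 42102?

16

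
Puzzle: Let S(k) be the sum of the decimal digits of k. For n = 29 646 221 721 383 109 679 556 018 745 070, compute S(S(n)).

First digit sum: 136.
1+3+6 = 10.

10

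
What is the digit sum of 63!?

333

63! = 1982608315404440064116146708361898137544773690227268628106279599612729753600000000000000
Sum of its 88 digits: 333.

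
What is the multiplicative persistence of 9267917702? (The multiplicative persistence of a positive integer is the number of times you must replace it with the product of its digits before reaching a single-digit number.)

9267917702 → 0 (1 step)

1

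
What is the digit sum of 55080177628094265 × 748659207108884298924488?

177

55080177628094265 × 748659207108884298924488 = 41236282110465559881819167377392580861320
Sum of its 41 digits: 177.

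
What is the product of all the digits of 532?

30

5×3×2 = 30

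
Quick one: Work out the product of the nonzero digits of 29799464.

2×9×7×9×9×4×6×4 = 979776

979776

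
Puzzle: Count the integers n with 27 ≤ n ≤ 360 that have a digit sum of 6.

19

The integers in [27, 360] that have a digit sum of 6: 33, 42, 51, 60, 105, 114, …, 321, 330.
19 qualify.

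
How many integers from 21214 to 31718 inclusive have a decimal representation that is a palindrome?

105

The integers in [21214, 31718] that have a decimal representation that is a palindrome: 21312, 21412, 21512, 21612, 21712, 21812, …, 31613, 31713.
105 qualify.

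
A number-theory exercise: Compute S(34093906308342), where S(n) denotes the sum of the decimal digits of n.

3+4+0+9+3+9+0+6+3+0+8+3+4+2 = 54

54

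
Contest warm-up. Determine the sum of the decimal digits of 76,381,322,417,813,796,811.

88

7+6+3+8+1+3+2+2+4+1+7+8+1+3+7+9+6+8+1+1 = 88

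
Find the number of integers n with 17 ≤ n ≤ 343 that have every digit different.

246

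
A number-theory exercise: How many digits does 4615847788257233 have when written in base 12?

4615847788257233 in base 12 is 371846284B51015, which has 15 digits.

15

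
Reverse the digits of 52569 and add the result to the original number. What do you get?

149094

Reverse of 52569 is 96525.
52569 + 96525 = 149094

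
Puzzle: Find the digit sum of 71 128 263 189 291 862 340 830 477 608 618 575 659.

178

7+1+1+2+8+2+6+3+1+8+9+2+9+1+8+6+2+3+4+0+8+3+0+4+7+7+6+0+8+6+1+8+5+7+5+6+5+9 = 178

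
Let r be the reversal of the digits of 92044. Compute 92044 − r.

48015

Reverse of 92044 is 44029.
92044 − 44029 = 48015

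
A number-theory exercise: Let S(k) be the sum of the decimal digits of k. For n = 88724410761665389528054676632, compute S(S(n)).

First digit sum: 139.
1+3+9 = 13.

13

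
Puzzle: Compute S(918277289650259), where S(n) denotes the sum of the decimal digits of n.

80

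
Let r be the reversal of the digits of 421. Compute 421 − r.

Reverse of 421 is 124.
421 − 124 = 297

297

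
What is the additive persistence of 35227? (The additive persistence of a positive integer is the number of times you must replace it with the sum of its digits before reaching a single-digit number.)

35227 → 19 → 10 → 1 (3 steps)

3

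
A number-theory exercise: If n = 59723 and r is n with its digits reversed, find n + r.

Reverse of 59723 is 32795.
59723 + 32795 = 92518

92518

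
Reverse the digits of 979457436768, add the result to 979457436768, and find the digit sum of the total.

Reversal of 979457436768 is 867634754979; 979457436768 + 867634754979 = 1847092191747.
Digit sum of 1847092191747: 1+8+4+7+0+9+2+1+9+1+7+4+7 = 60.

60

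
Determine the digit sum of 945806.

9+4+5+8+0+6 = 32

32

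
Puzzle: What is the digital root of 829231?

8+2+9+2+3+1 = 25
2+5 = 7
(Equivalently, 829231 mod 9 = 7.)

7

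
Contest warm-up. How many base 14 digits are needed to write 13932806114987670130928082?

22

13932806114987670130928082 in base 14 is BC74AD55DC03AC2A4D1974, which has 22 digits.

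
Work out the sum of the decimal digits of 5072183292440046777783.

5+0+7+2+1+8+3+2+9+2+4+4+0+0+4+6+7+7+7+7+8+3 = 96

96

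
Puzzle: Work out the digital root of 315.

9

3+1+5 = 9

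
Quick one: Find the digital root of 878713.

7

8+7+8+7+1+3 = 34
3+4 = 7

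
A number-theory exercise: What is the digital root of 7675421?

5

7+6+7+5+4+2+1 = 32
3+2 = 5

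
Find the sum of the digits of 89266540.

40

8+9+2+6+6+5+4+0 = 40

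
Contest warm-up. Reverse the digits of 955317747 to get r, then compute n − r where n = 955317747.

Reverse of 955317747 is 747713559.
955317747 − 747713559 = 207604188

207604188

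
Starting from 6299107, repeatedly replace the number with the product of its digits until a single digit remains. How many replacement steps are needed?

6299107 → 0 (1 step)

1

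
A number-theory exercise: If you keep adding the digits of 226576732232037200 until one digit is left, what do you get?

2+2+6+5+7+6+7+3+2+2+3+2+0+3+7+2+0+0 = 59
5+9 = 14
1+4 = 5
(Equivalently, 226576732232037200 mod 9 = 5.)

5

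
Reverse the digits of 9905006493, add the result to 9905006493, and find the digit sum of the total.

36

Reversal of 9905006493 is 3946005099; 9905006493 + 3946005099 = 13851011592.
Digit sum of 13851011592: 1+3+8+5+1+0+1+1+5+9+2 = 36.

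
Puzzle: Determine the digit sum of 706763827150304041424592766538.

7+0+6+7+6+3+8+2+7+1+5+0+3+0+4+0+4+1+4+2+4+5+9+2+7+6+6+5+3+8 = 125

125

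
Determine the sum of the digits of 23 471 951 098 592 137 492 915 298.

125

2+3+4+7+1+9+5+1+0+9+8+5+9+2+1+3+7+4+9+2+9+1+5+2+9+8 = 125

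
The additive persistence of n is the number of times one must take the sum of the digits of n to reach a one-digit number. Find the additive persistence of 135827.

2

135827 → 26 → 8 (2 steps)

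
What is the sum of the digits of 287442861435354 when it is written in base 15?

86

287442861435354 in base 15 is 23370AD8CA189.
Digit sum: 2+3+3+7+0+10+13+8+12+10+1+8+9 = 86.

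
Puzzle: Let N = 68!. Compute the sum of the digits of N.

68! = 2480035542436830599600990418569171581047399201355367672371710738018221445712183296000000000000000
Sum of its 97 digits: 342.

342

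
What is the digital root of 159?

6

1+5+9 = 15
1+5 = 6
(Equivalently, 159 mod 9 = 6.)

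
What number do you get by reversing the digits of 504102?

201405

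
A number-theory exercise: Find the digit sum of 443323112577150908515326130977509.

128

4+4+3+3+2+3+1+1+2+5+7+7+1+5+0+9+0+8+5+1+5+3+2+6+1+3+0+9+7+7+5+0+9 = 128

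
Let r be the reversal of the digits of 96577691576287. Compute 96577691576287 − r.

18310171898718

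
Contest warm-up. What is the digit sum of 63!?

333

63! = 1982608315404440064116146708361898137544773690227268628106279599612729753600000000000000
Sum of its 88 digits: 333.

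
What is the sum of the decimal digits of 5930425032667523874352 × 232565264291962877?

194

5930425032667523874352 × 232565264291962877 = 1379210865085995268435404963749996430704
Sum of its 40 digits: 194.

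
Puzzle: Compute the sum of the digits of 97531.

25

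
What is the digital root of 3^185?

The digital root of n equals n mod 9 (or 9 when 9 | n), so we need 3^185 mod 9.
3^185 ≡ 0 (mod 9), so the digital root is 9.

9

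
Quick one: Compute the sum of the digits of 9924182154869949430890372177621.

9+9+2+4+1+8+2+1+5+4+8+6+9+9+4+9+4+3+0+8+9+0+3+7+2+1+7+7+6+2+1 = 150

150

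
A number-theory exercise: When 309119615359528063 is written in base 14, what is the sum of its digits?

116

309119615359528063 in base 14 is 1DB66052D965899D.
Digit sum: 1+13+11+6+6+0+5+2+13+9+6+5+8+9+9+13 = 116.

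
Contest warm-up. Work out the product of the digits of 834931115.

8×3×4×9×3×1×1×1×5 = 12960

12960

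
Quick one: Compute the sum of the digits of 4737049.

4+7+3+7+0+4+9 = 34

34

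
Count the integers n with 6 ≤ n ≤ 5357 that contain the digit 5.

The integers in [6, 5357] that contain the digit 5: 15, 25, 35, 45, 50, 51, …, 5356, 5357.
1712 qualify.

1712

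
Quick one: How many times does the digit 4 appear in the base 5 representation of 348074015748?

3

348074015748 in base 5 is 21200323422000443.
The digit 4 appears 3 times.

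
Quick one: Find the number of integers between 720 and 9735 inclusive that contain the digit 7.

3184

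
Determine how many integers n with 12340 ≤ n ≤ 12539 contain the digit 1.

200

The integers in [12340, 12539] that contain the digit 1: 12340, 12341, 12342, 12343, 12344, 12345, …, 12538, 12539.
200 qualify.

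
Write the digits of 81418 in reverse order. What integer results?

Reversing 81418 gives 81418.

81418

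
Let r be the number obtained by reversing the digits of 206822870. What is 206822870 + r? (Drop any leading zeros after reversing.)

Reverse of 206822870 is 78228602.
206822870 + 78228602 = 285051472

285051472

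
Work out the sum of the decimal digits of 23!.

23! = 25852016738884976640000
Sum of its 23 digits: 99.

99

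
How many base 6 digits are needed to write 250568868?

11

250568868 in base 6 is 40510321020, which has 11 digits.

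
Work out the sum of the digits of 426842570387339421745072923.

4+2+6+8+4+2+5+7+0+3+8+7+3+3+9+4+2+1+7+4+5+0+7+2+9+2+3 = 117

117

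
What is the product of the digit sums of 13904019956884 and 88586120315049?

4020

S(13904019956884) = 1+3+9+0+4+0+1+9+9+5+6+8+8+4 = 67.
S(88586120315049) = 8+8+5+8+6+1+2+0+3+1+5+0+4+9 = 60.
67 · 60 = 4020.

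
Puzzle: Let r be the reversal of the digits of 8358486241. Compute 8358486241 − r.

6931637703

Reverse of 8358486241 is 1426848538.
8358486241 − 1426848538 = 6931637703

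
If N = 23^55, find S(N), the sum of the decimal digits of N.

392

23^55 = 785291652424037263548733517675617858730558099314688805476989869947753298407
Sum of its 75 digits: 392.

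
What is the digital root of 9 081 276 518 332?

1

9+0+8+1+2+7+6+5+1+8+3+3+2 = 55
5+5 = 10
1+0 = 1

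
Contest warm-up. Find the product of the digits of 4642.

4×6×4×2 = 192

192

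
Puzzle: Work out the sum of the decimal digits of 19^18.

19^18 = 104127350297911241532841
Sum of its 24 digits: 82.

82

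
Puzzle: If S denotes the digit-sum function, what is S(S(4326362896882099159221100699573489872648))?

3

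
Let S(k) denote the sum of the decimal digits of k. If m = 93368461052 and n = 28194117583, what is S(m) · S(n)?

2303

S(93368461052) = 9+3+3+6+8+4+6+1+0+5+2 = 47.
S(28194117583) = 2+8+1+9+4+1+1+7+5+8+3 = 49.
47 · 49 = 2303.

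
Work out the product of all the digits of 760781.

7×6×0×7×8×1 = 0

0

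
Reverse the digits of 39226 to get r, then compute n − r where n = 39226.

-23067

Reverse of 39226 is 62293.
39226 − 62293 = -23067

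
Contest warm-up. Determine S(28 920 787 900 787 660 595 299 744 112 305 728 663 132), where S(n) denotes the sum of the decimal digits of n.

190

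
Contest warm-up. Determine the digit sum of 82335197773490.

68

8+2+3+3+5+1+9+7+7+7+3+4+9+0 = 68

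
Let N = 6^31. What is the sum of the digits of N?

6^31 = 1326443518324400147398656
Sum of its 25 digits: 99.

99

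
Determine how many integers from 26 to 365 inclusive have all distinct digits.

256

The integers in [26, 365] that have all distinct digits: 26, 27, 28, 29, 30, 31, …, 364, 365.
256 qualify.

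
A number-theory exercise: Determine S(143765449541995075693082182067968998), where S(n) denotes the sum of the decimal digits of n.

189

1+4+3+7+6+5+4+4+9+5+4+1+9+9+5+0+7+5+6+9+3+0+8+2+1+8+2+0+6+7+9+6+8+9+9+8 = 189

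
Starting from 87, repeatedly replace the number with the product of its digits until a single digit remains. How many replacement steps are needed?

3

87 → 56 → 30 → 0 (3 steps)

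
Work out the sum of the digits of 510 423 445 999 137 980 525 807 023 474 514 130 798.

168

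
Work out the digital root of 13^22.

4

The digital root of n equals n mod 9 (or 9 when 9 | n), so we need 13^22 mod 9.
13^22 ≡ 4 (mod 9), so the digital root is 4.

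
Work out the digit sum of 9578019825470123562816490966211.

137

9+5+7+8+0+1+9+8+2+5+4+7+0+1+2+3+5+6+2+8+1+6+4+9+0+9+6+6+2+1+1 = 137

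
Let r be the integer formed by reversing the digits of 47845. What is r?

Reversing 47845 gives 54874.

54874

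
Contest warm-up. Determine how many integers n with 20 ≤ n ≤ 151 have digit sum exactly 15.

4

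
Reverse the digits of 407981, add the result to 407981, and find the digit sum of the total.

Reversal of 407981 is 189704; 407981 + 189704 = 597685.
Digit sum of 597685: 5+9+7+6+8+5 = 40.

40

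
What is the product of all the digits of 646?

144

6×4×6 = 144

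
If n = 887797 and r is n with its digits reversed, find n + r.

1685585

Reverse of 887797 is 797788.
887797 + 797788 = 1685585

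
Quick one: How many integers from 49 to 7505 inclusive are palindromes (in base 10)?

160

The integers in [49, 7505] that are palindromes (in base 10): 55, 66, 77, 88, 99, 101, …, 7337, 7447.
160 qualify.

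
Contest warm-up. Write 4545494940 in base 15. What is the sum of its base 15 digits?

4545494940 in base 15 is 1B90C84B0.
Digit sum: 1+11+9+0+12+8+4+11+0 = 56.

56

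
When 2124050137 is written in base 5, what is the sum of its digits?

25

2124050137 in base 5 is 13322224101022.
Digit sum: 1+3+3+2+2+2+2+4+1+0+1+0+2+2 = 25.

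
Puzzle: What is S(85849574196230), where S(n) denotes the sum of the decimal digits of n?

8+5+8+4+9+5+7+4+1+9+6+2+3+0 = 71

71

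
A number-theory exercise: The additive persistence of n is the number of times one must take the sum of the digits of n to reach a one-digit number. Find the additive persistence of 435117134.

435117134 → 29 → 11 → 2 (3 steps)

3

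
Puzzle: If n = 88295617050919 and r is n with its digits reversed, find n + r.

Reverse of 88295617050919 is 91905071659288.
88295617050919 + 91905071659288 = 180200688710207

180200688710207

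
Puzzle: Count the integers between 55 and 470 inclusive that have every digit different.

305

The integers in [55, 470] that have every digit different: 56, 57, 58, 59, 60, 61, …, 469, 470.
305 qualify.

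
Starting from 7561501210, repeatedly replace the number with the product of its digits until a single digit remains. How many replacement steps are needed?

1

7561501210 → 0 (1 step)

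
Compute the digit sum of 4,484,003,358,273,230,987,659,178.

116

4+4+8+4+0+0+3+3+5+8+2+7+3+2+3+0+9+8+7+6+5+9+1+7+8 = 116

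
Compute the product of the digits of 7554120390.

0

7×5×5×4×1×2×0×3×9×0 = 0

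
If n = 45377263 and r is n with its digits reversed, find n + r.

81654617

Reverse of 45377263 is 36277354.
45377263 + 36277354 = 81654617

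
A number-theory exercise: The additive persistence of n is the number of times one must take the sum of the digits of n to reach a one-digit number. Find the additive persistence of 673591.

2

673591 → 31 → 4 (2 steps)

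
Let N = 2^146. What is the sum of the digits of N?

2^146 = 89202980794122492566142873090593446023921664
Sum of its 44 digits: 193.

193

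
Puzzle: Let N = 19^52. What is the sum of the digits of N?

19^52 = 3127427491907749548018497790443751608857168317658177523074947729361
Sum of its 67 digits: 325.

325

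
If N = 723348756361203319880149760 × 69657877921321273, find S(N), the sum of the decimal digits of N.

194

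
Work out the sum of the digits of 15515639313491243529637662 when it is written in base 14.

134

15515639313491243529637662 in base 14 is D3629BD6C2C115201C047C.
Digit sum: 13+3+6+2+9+11+13+6+12+2+12+1+1+5+2+0+1+12+0+4+7+12 = 134.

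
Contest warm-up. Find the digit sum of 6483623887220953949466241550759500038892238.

200

6+4+8+3+6+2+3+8+8+7+2+2+0+9+5+3+9+4+9+4+6+6+2+4+1+5+5+0+7+5+9+5+0+0+0+3+8+8+9+2+2+3+8 = 200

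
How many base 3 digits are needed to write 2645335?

2645335 in base 3 is 11222101201101, which has 14 digits.

14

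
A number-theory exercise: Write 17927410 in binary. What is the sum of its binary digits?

11

17927410 in base 2 is 1000100011000110011110010.
Digit sum: 1+0+0+0+1+0+0+0+1+1+0+0+0+1+1+0+0+1+1+1+1+0+0+1+0 = 11.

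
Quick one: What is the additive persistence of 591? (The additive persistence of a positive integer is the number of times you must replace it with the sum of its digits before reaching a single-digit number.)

2

591 → 15 → 6 (2 steps)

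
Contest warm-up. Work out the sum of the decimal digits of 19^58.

19^58 = 147132581620420448213882032847979675383852886669516818427458744956737812041
Sum of its 75 digits: 352.

352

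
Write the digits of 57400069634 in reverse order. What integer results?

43696000475

Reversing 57400069634 gives 43696000475.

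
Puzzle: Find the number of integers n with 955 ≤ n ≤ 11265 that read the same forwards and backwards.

108

The integers in [955, 11265] that read the same forwards and backwards: 959, 969, 979, 989, 999, 1001, …, 11111, 11211.
108 qualify.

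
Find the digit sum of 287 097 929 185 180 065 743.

2+8+7+0+9+7+9+2+9+1+8+5+1+8+0+0+6+5+7+4+3 = 101

101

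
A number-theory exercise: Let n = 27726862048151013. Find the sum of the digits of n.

2+7+7+2+6+8+6+2+0+4+8+1+5+1+0+1+3 = 63

63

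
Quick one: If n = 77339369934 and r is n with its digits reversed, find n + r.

Reverse of 77339369934 is 43996393377.
77339369934 + 43996393377 = 121335763311

121335763311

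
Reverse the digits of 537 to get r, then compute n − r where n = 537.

-198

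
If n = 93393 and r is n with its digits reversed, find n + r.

Reverse of 93393 is 39339.
93393 + 39339 = 132732

132732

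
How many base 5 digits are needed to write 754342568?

754342568 in base 5 is 3021102430233, which has 13 digits.

13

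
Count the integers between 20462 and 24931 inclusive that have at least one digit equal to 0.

1616

The integers in [20462, 24931] that have at least one digit equal to 0: 20462, 20463, 20464, 20465, 20466, 20467, …, 24920, 24930.
1616 qualify.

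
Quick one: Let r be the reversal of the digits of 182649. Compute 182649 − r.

Reverse of 182649 is 946281.
182649 − 946281 = -763632

-763632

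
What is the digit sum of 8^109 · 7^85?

8^109 · 7^85 = 186269600592687147167224587518553532289439036710562624801111841214406644865372002281860855038834368626217454043614252224277006781392898790826269367795213063747018210410496
Sum of its 171 digits: 722.

722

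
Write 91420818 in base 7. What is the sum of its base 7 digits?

30

91420818 in base 7 is 2160030666.
Digit sum: 2+1+6+0+0+3+0+6+6+6 = 30.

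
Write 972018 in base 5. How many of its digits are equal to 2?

972018 in base 5 is 222101033.
The digit 2 appears 3 times.

3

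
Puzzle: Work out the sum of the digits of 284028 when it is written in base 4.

12

284028 in base 4 is 1011111330.
Digit sum: 1+0+1+1+1+1+1+3+3+0 = 12.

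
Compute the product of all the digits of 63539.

6×3×5×3×9 = 2430

2430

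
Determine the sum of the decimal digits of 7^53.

7^53 = 616873509628062366290756156815389726793178407
Sum of its 45 digits: 220.

220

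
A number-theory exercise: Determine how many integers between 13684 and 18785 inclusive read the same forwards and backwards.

51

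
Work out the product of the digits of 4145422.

4×1×4×5×4×2×2 = 1280

1280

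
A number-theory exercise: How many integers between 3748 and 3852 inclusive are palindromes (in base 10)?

The integers in [3748, 3852] that are palindromes (in base 10): 3773.
1 qualifies.

1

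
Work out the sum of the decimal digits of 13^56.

268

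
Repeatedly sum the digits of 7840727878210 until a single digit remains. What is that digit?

7

7+8+4+0+7+2+7+8+7+8+2+1+0 = 61
6+1 = 7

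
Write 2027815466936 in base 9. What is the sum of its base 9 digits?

2027815466936 in base 9 is 7155127488305.
Digit sum: 7+1+5+5+1+2+7+4+8+8+3+0+5 = 56.

56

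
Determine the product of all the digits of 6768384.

193536

6×7×6×8×3×8×4 = 193536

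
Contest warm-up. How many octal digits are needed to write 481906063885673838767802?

481906063885673838767802 in base 8 is 146030270310404210173267272, which has 27 digits.

27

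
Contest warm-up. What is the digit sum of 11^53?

11^53 = 15624722518287446627037310616316692383878522699200314331
Sum of its 56 digits: 230.

230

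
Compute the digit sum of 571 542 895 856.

5+7+1+5+4+2+8+9+5+8+5+6 = 65

65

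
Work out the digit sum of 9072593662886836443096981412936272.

9+0+7+2+5+9+3+6+6+2+8+8+6+8+3+6+4+4+3+0+9+6+9+8+1+4+1+2+9+3+6+2+7+2 = 168

168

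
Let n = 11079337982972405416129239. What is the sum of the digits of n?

114

1+1+0+7+9+3+3+7+9+8+2+9+7+2+4+0+5+4+1+6+1+2+9+2+3+9 = 114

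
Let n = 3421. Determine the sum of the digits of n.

3+4+2+1 = 10

10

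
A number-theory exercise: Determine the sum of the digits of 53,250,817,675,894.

5+3+2+5+0+8+1+7+6+7+5+8+9+4 = 70

70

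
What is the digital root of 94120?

9+4+1+2+0 = 16
1+6 = 7

7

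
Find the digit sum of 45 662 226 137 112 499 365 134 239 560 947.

4+5+6+6+2+2+2+6+1+3+7+1+1+2+4+9+9+3+6+5+1+3+4+2+3+9+5+6+0+9+4+7 = 137

137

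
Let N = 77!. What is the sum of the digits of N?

432

77! = 145183092028285869634070784086308284983740379224208358846781574688061991349156420080065207861248000000000000000000
Sum of its 114 digits: 432.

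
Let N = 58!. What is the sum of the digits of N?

58! = 2350561331282878571829474910515074683828862318181142924420699914240000000000000
Sum of its 79 digits: 288.

288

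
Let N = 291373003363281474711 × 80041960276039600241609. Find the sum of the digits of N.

195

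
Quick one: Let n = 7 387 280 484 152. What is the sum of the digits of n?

7+3+8+7+2+8+0+4+8+4+1+5+2 = 59

59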